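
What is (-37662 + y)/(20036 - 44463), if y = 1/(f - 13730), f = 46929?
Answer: 1250340737/810951973 ≈ 1.5418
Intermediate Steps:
y = 1/33199 (y = 1/(46929 - 13730) = 1/33199 ≈ 3.0121e-5)
(-37662 + y)/(20036 - 44463) = (-37662 + 1/33199)/(20036 - 44463) = -1250340737/33199/(-24427) = -1250340737/33199*(-1/24427) = 1250340737/810951973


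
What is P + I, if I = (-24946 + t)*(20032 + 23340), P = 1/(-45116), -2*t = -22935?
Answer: -26374339972233/45116 ≈ -5.8459e+8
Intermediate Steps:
t = 22935/2 (t = -1/2*(-22935) = 22935/2 ≈ 11468.)
P = -1/45116 ≈ -2.2165e-5
I = -584589502 (I = (-24946 + 22935/2)*(20032 + 23340) = -26957/2*43372 = -584589502)
P + I = -1/45116 - 584589502 = -26374339972233/45116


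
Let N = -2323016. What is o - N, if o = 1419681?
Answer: 3742697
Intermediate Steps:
o - N = 1419681 - 1*(-2323016) = 1419681 + 2323016 = 3742697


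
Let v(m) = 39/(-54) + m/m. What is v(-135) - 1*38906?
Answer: -700303/18 ≈ -38906.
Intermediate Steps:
v(m) = 5/18 (v(m) = 39*(-1/54) + 1 = -13/18 + 1 = 5/18)
v(-135) - 1*38906 = 5/18 - 1*38906 = 5/18 - 38906 = -700303/18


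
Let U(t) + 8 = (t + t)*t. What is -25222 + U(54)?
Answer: -19398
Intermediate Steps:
U(t) = -8 + 2*t² (U(t) = -8 + (t + t)*t = -8 + (2*t)*t = -8 + 2*t²)
-25222 + U(54) = -25222 + (-8 + 2*54²) = -25222 + (-8 + 2*2916) = -25222 + (-8 + 5832) = -25222 + 5824 = -19398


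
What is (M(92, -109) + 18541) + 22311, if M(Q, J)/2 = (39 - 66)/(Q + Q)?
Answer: 3758357/92 ≈ 40852.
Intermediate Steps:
M(Q, J) = -27/Q (M(Q, J) = 2*((39 - 66)/(Q + Q)) = 2*(-27*1/(2*Q)) = 2*(-27/(2*Q)) = -27/Q)
(M(92, -109) + 18541) + 22311 = (-27/92 + 18541) + 22311 = 1705745/92 + 22311 = 3758357/92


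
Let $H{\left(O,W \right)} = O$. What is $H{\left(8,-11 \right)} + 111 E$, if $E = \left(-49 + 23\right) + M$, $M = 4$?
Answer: $-2434$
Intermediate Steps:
$E = -22$ ($E = \left(-49 + 23\right) + 4 = -26 + 4 = -22$)
$H{\left(8,-11 \right)} + 111 E = 8 + 111 \left(-22\right) = 8 - 2442 = -2434$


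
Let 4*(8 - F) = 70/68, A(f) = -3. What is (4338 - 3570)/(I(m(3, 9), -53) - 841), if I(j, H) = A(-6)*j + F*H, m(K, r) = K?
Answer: -104448/171409 ≈ -0.60935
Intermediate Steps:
F = 1053/136 (F = 8 - 35/(2*68) = 8 - ¼*35/34 = 8 - 35/136 = 1053/136 ≈ 7.7426)
I(j, H) = -3*j + 1053*H/136
(4338 - 3570)/(I(m(3, 9), -53) - 841) = (4338 - 3570)/((-3*3 + (1053/136)*(-53)) - 841) = 768/((-9 - 55809/136) - 841) = 768/(-57033/136 - 841) = 768/(-171409/136) = 768*(-136/171409) = -104448/171409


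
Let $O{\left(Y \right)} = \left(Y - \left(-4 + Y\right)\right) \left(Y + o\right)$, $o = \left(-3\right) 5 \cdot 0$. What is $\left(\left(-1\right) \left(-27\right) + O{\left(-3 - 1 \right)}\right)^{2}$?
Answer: $121$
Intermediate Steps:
$o = 0$ ($o = \left(-15\right) 0 = 0$)
$O{\left(Y \right)} = 4 Y$ ($O{\left(Y \right)} = \left(Y - \left(-4 + Y\right)\right) \left(Y + 0\right) = 4 Y$)
$\left(\left(-1\right) \left(-27\right) + O{\left(-3 - 1 \right)}\right)^{2} = \left(\left(-1\right) \left(-27\right) + 4 \left(-3 - 1\right)\right)^{2} = \left(27 + 4 \left(-4\right)\right)^{2} = \left(27 - 16\right)^{2} = 11^{2} = 121$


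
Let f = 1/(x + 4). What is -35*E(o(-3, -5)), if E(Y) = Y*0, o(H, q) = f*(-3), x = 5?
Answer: 0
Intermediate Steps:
f = 1/9 (f = 1/(5 + 4) = 1/9 ≈ 0.11111)
o(H, q) = -1/3 (o(H, q) = (1/9)*(-3) = -1/3)
E(Y) = 0
-35*E(o(-3, -5)) = -35*0 = 0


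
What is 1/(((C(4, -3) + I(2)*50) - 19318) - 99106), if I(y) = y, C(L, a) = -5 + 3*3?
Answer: -1/118320 ≈ -8.4517e-6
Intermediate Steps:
C(L, a) = 4 (C(L, a) = -5 + 9 = 4)
1/(((C(4, -3) + I(2)*50) - 19318) - 99106) = 1/(((4 + 2*50) - 19318) - 99106) = 1/(((4 + 100) - 19318) - 99106) = 1/((104 - 19318) - 99106) = 1/(-19214 - 99106) = 1/(-118320) = -1/118320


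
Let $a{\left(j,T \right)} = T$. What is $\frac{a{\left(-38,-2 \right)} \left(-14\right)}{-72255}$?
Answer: $- \frac{28}{72255} \approx -0.00038752$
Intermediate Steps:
$\frac{a{\left(-38,-2 \right)} \left(-14\right)}{-72255} = \frac{\left(-2\right) \left(-14\right)}{-72255} = 28 \left(- \frac{1}{72255}\right) = - \frac{28}{72255}$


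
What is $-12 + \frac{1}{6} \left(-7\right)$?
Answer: $- \frac{79}{6} \approx -13.167$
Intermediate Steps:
$-12 + \frac{1}{6} \left(-7\right) = -12 - \frac{7}{6} = - \frac{79}{6}$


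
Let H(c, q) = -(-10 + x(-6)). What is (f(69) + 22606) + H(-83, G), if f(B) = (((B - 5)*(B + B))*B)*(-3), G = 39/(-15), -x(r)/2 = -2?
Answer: -1805612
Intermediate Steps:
x(r) = 4 (x(r) = -2*(-2) = 4)
G = -13/5 (G = 39*(-1/15) = -13/5 ≈ -2.6000)
f(B) = -6*B**2*(-5 + B) (f(B) = (((-5 + B)*(2*B))*B)*(-3) = ((2*B*(-5 + B))*B)*(-3) = (2*B**2*(-5 + B))*(-3) = -6*B**2*(-5 + B))
H(c, q) = 6 (H(c, q) = -(-10 + 4) = -1*(-6) = 6)
(f(69) + 22606) + H(-83, G) = (6*69**2*(5 - 1*69) + 22606) + 6 = (6*4761*(5 - 69) + 22606) + 6 = (6*4761*(-64) + 22606) + 6 = (-1828224 + 22606) + 6 = -1805618 + 6 = -1805612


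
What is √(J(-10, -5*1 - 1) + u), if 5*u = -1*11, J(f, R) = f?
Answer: I*√305/5 ≈ 3.4929*I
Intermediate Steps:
u = -11/5 (u = (-1*11)/5 = (⅕)*(-11) = -11/5 ≈ -2.2000)
√(J(-10, -5*1 - 1) + u) = √(-10 - 11/5) = √(-61/5) = I*√305/5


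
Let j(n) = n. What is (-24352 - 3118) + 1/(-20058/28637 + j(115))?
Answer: -89914692953/3273197 ≈ -27470.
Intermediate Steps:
(-24352 - 3118) + 1/(-20058/28637 + j(115)) = (-24352 - 3118) + 1/(-20058/28637 + 115) = -27470 + 1/(-20058*1/28637 + 115) = -27470 + 1/(-20058/28637 + 115) = -27470 + 1/(3273197/28637) = -27470 + 28637/3273197 = -89914692953/3273197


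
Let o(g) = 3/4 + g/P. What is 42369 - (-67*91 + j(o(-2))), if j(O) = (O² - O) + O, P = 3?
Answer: 6979103/144 ≈ 48466.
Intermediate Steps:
o(g) = ¾ + g/3 (o(g) = 3/4 + g/3 = 3*(¼) + g*(⅓) = ¾ + g/3)
j(O) = O²
42369 - (-67*91 + j(o(-2))) = 42369 - (-67*91 + (¾ + (⅓)*(-2))²) = 42369 - (-6097 + (¾ - ⅔)²) = 42369 - (-6097 + (1/12)²) = 42369 - (-6097 + 1/144) = 42369 - 1*(-877967/144) = 42369 + 877967/144 = 6979103/144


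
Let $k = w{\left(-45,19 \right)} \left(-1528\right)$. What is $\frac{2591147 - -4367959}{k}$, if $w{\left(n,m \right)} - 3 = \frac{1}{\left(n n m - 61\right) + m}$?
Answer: $- \frac{133729660449}{88089200} \approx -1518.1$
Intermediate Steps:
$w{\left(n,m \right)} = 3 + \frac{1}{-61 + m + m n^{2}}$ ($w{\left(n,m \right)} = 3 + \frac{1}{\left(n n m - 61\right) + m} = 3 + \frac{1}{\left(n^{2} m - 61\right) + m} = 3 + \frac{1}{\left(m n^{2} - 61\right) + m} = 3 + \frac{1}{\left(-61 + m n^{2}\right) + m} = 3 + \frac{1}{-61 + m + m n^{2}}$)
$k = - \frac{176178400}{38433}$ ($k = \frac{-182 + 3 \cdot 19 + 3 \cdot 19 \left(-45\right)^{2}}{-61 + 19 + 19 \left(-45\right)^{2}} \left(-1528\right) = \frac{-182 + 57 + 3 \cdot 19 \cdot 2025}{-61 + 19 + 19 \cdot 2025} \left(-1528\right) = \frac{-182 + 57 + 115425}{-61 + 19 + 38475} \left(-1528\right) = \frac{1}{38433} \cdot 115300 \left(-1528\right) = \frac{115300}{38433} \left(-1528\right) = - \frac{176178400}{38433} \approx -4584.0$)
$\frac{2591147 - -4367959}{k} = \frac{2591147 - -4367959}{- \frac{176178400}{38433}} = \left(2591147 + 4367959\right) \left(- \frac{38433}{176178400}\right) = 6959106 \left(- \frac{38433}{176178400}\right) = - \frac{133729660449}{88089200}$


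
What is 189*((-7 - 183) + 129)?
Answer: -11529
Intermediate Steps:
189*((-7 - 183) + 129) = 189*(-190 + 129) = 189*(-61) = -11529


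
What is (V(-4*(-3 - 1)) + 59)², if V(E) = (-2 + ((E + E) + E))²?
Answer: 4730625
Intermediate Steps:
V(E) = (-2 + 3*E)² (V(E) = (-2 + (2*E + E))² = (-2 + 3*E)²)
(V(-4*(-3 - 1)) + 59)² = ((-2 + 3*(-4*(-3 - 1)))² + 59)² = ((-2 + 3*(-4*(-4)))² + 59)² = ((-2 + 3*16)² + 59)² = ((-2 + 48)² + 59)² = (46² + 59)² = (2116 + 59)² = 2175² = 4730625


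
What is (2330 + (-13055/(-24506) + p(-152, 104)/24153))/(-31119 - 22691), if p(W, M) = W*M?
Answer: -1379039590507/31849784822580 ≈ -0.043298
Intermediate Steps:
p(W, M) = M*W
(2330 + (-13055/(-24506) + p(-152, 104)/24153))/(-31119 - 22691) = (2330 + (-13055/(-24506) + (104*(-152))/24153))/(-31119 - 22691) = (2330 + (-13055*(-1/24506) - 15808*1/24153))/(-53810) = (2330 + (13055/24506 - 15808/24153))*(-1/53810) = (2330 - 72073433/591893418)*(-1/53810) = (1379039590507/591893418)*(-1/53810) = -1379039590507/31849784822580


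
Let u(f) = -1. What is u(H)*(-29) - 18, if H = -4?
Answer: 11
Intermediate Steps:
u(H)*(-29) - 18 = -1*(-29) - 18 = 29 - 18 = 11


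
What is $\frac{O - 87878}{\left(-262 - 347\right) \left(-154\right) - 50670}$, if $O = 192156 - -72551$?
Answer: $\frac{58943}{14372} \approx 4.1012$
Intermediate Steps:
$O = 264707$ ($O = 192156 + 72551 = 264707$)
$\frac{O - 87878}{\left(-262 - 347\right) \left(-154\right) - 50670} = \frac{264707 - 87878}{\left(-262 - 347\right) \left(-154\right) - 50670} = \frac{176829}{\left(-609\right) \left(-154\right) - 50670} = \frac{176829}{93786 - 50670} = \frac{176829}{43116} = 176829 \cdot \frac{1}{43116} = \frac{58943}{14372}$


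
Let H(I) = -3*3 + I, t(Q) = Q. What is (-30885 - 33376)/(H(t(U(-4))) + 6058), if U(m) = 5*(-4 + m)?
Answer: -64261/6009 ≈ -10.694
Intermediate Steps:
U(m) = -20 + 5*m
H(I) = -9 + I
(-30885 - 33376)/(H(t(U(-4))) + 6058) = (-30885 - 33376)/((-9 + (-20 + 5*(-4))) + 6058) = -64261/((-9 + (-20 - 20)) + 6058) = -64261/((-9 - 40) + 6058) = -64261/(-49 + 6058) = -64261/6009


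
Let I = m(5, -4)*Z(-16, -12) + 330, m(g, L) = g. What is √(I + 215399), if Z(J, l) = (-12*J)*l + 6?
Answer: √204239 ≈ 451.93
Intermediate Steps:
Z(J, l) = 6 - 12*J*l (Z(J, l) = -12*J*l + 6 = 6 - 12*J*l)
I = -11160 (I = 5*(6 - 12*(-16)*(-12)) + 330 = 5*(6 - 2304) + 330 = 5*(-2298) + 330 = -11490 + 330 = -11160)
√(I + 215399) = √(-11160 + 215399) = √204239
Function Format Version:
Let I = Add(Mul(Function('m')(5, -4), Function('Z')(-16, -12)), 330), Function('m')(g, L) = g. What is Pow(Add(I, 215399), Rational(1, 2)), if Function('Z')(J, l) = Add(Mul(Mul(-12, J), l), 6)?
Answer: Pow(204239, Rational(1, 2)) ≈ 451.93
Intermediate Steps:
Function('Z')(J, l) = Add(6, Mul(-12, J, l)) (Function('Z')(J, l) = Add(Mul(-12, J, l), 6) = Add(6, Mul(-12, J, l)))
I = -11160 (I = Add(Mul(5, Add(6, Mul(-12, -16, -12))), 330) = Add(Mul(5, Add(6, -2304)), 330) = Add(Mul(5, -2298), 330) = Add(-11490, 330) = -11160)
Pow(Add(I, 215399), Rational(1, 2)) = Pow(Add(-11160, 215399), Rational(1, 2)) = Pow(204239, Rational(1, 2))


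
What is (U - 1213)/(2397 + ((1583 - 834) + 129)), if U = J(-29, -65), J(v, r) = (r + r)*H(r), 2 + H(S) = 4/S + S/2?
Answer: 656/655 ≈ 1.0015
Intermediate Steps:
H(S) = -2 + S/2 + 4/S (H(S) = -2 + (4/S + S/2) = -2 + (S/2 + 4/S) = -2 + S/2 + 4/S)
J(v, r) = 2*r*(-2 + r/2 + 4/r) (J(v, r) = (r + r)*(-2 + r/2 + 4/r) = (2*r)*(-2 + r/2 + 4/r) = 2*r*(-2 + r/2 + 4/r))
U = 4493 (U = 8 - 65*(-4 - 65) = 8 - 65*(-69) = 8 + 4485 = 4493)
(U - 1213)/(2397 + ((1583 - 834) + 129)) = (4493 - 1213)/(2397 + ((1583 - 834) + 129)) = 3280/(2397 + (749 + 129)) = 3280/(2397 + 878) = 3280/3275 = 3280*(1/3275) = 656/655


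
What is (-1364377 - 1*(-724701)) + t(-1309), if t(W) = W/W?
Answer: -639675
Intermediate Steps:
t(W) = 1
(-1364377 - 1*(-724701)) + t(-1309) = (-1364377 - 1*(-724701)) + 1 = (-1364377 + 724701) + 1 = -639676 + 1 = -639675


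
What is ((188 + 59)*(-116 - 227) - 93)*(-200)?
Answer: 16962800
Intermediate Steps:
((188 + 59)*(-116 - 227) - 93)*(-200) = (247*(-343) - 93)*(-200) = (-84721 - 93)*(-200) = -84814*(-200) = 16962800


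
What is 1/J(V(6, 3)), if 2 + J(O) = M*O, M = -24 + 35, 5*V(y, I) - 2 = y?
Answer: 5/78 ≈ 0.064103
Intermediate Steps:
V(y, I) = ⅖ + y/5
M = 11
J(O) = -2 + 11*O
1/J(V(6, 3)) = 1/(-2 + 11*(⅖ + (⅕)*6)) = 1/(-2 + 11*(⅖ + 6/5)) = 1/(-2 + 11*(8/5)) = 1/(-2 + 88/5) = 1/(78/5) = 5/78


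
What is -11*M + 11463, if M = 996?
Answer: 507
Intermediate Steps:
-11*M + 11463 = -11*996 + 11463 = -10956 + 11463 = 507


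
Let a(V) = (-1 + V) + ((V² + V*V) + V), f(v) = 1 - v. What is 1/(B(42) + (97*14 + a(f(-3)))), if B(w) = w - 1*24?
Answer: 1/1415 ≈ 0.00070671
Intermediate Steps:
B(w) = -24 + w (B(w) = w - 24 = -24 + w)
a(V) = -1 + 2*V + 2*V² (a(V) = (-1 + V) + ((V² + V²) + V) = (-1 + V) + (2*V² + V) = (-1 + V) + (V + 2*V²) = -1 + 2*V + 2*V²)
1/(B(42) + (97*14 + a(f(-3)))) = 1/((-24 + 42) + (97*14 + (-1 + 2*(1 - 1*(-3)) + 2*(1 - 1*(-3))²))) = 1/(18 + (1358 + (-1 + 2*(1 + 3) + 2*(1 + 3)²))) = 1/(18 + (1358 + (-1 + 2*4 + 2*4²))) = 1/(18 + (1358 + (-1 + 8 + 2*16))) = 1/(18 + (1358 + (-1 + 8 + 32))) = 1/(18 + (1358 + 39)) = 1/(18 + 1397) = 1/1415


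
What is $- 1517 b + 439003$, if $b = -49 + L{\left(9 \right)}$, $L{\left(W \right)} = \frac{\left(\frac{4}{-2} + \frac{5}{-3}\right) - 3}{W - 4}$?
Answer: $\frac{1546076}{3} \approx 5.1536 \cdot 10^{5}$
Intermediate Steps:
$L{\left(W \right)} = - \frac{20}{3 \left(-4 + W\right)}$ ($L{\left(W \right)} = \frac{\left(4 \left(- \frac{1}{2}\right) + 5 \left(- \frac{1}{3}\right)\right) - 3}{-4 + W} = \frac{\left(-2 - \frac{5}{3}\right) - 3}{-4 + W} = \frac{- \frac{11}{3} - 3}{-4 + W} = - \frac{20}{3 \left(-4 + W\right)}$)
$b = - \frac{151}{3}$ ($b = -49 - \frac{20}{-12 + 3 \cdot 9} = -49 - \frac{20}{-12 + 27} = -49 - \frac{20}{15} = -49 - \frac{4}{3} = - \frac{151}{3} \approx -50.333$)
$- 1517 b + 439003 = \left(-1517\right) \left(- \frac{151}{3}\right) + 439003 = \frac{229067}{3} + 439003 = \frac{1546076}{3}$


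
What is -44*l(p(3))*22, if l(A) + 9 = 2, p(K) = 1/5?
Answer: 6776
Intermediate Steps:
p(K) = ⅕
l(A) = -7 (l(A) = -9 + 2 = -7)
-44*l(p(3))*22 = -44*(-7)*22 = 308*22 = 6776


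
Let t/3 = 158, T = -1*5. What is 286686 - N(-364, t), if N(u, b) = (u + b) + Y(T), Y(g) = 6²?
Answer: 286540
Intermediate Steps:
T = -5
t = 474 (t = 3*158 = 474)
Y(g) = 36
N(u, b) = 36 + b + u (N(u, b) = (u + b) + 36 = (b + u) + 36 = 36 + b + u)
286686 - N(-364, t) = 286686 - (36 + 474 - 364) = 286686 - 1*146 = 286686 - 146 = 286540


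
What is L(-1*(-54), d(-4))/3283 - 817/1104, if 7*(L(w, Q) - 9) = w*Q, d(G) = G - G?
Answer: -2672275/3624432 ≈ -0.73730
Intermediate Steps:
d(G) = 0
L(w, Q) = 9 + Q*w/7 (L(w, Q) = 9 + (w*Q)/7 = 9 + (Q*w)/7 = 9 + Q*w/7)
L(-1*(-54), d(-4))/3283 - 817/1104 = (9 + (⅐)*0*(-1*(-54)))/3283 - 817/1104 = (9 + (⅐)*0*54)*(1/3283) - 817*1/1104 = (9 + 0)*(1/3283) - 817/1104 = 9*(1/3283) - 817/1104 = 9/3283 - 817/1104 = -2672275/3624432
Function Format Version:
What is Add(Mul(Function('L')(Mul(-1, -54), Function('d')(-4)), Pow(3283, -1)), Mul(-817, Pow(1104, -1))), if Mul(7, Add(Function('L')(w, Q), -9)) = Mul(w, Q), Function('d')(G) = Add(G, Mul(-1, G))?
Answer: Rational(-2672275, 3624432) ≈ -0.73730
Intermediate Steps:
Function('d')(G) = 0
Function('L')(w, Q) = Add(9, Mul(Rational(1, 7), Q, w)) (Function('L')(w, Q) = Add(9, Mul(Rational(1, 7), Mul(w, Q))) = Add(9, Mul(Rational(1, 7), Mul(Q, w))) = Add(9, Mul(Rational(1, 7), Q, w)))
Add(Mul(Function('L')(Mul(-1, -54), Function('d')(-4)), Pow(3283, -1)), Mul(-817, Pow(1104, -1))) = Add(Mul(Add(9, Mul(Rational(1, 7), 0, Mul(-1, -54))), Pow(3283, -1)), Mul(-817, Pow(1104, -1))) = Add(Mul(Add(9, Mul(Rational(1, 7), 0, 54)), Rational(1, 3283)), Mul(-817, Rational(1, 1104))) = Add(Mul(Add(9, 0), Rational(1, 3283)), Rational(-817, 1104)) = Add(Mul(9, Rational(1, 3283)), Rational(-817, 1104)) = Add(Rational(9, 3283), Rational(-817, 1104)) = Rational(-2672275, 3624432)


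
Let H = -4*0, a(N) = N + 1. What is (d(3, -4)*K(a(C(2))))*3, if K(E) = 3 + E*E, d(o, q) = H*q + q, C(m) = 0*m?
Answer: -48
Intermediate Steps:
C(m) = 0
a(N) = 1 + N
H = 0
d(o, q) = q (d(o, q) = 0*q + q = 0 + q = q)
K(E) = 3 + E²
(d(3, -4)*K(a(C(2))))*3 = -4*(3 + (1 + 0)²)*3 = -4*(3 + 1²)*3 = -4*(3 + 1)*3 = -4*4*3 = -16*3 = -48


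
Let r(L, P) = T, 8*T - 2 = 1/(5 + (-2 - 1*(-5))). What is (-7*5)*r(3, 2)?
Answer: -595/64 ≈ -9.2969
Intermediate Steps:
T = 17/64 (T = ¼ + 1/(8*(5 + (-2 - 1*(-5)))) = ¼ + 1/(8*(5 + (-2 + 5))) = ¼ + 1/(8*(5 + 3)) = ¼ + (⅛)/8 = ¼ + (⅛)*(⅛) = ¼ + 1/64 = 17/64 ≈ 0.26563)
r(L, P) = 17/64
(-7*5)*r(3, 2) = -7*5*(17/64) = -35*17/64 = -595/64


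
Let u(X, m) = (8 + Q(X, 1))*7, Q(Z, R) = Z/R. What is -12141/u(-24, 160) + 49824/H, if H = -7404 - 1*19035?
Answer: 15019791/141008 ≈ 106.52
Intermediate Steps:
u(X, m) = 56 + 7*X (u(X, m) = (8 + X/1)*7 = (8 + X*1)*7 = (8 + X)*7 = 56 + 7*X)
H = -26439 (H = -7404 - 19035 = -26439)
-12141/u(-24, 160) + 49824/H = -12141/(56 + 7*(-24)) + 49824/(-26439) = -12141/(56 - 168) + 49824*(-1/26439) = -12141/(-112) - 16608/8813 = -12141*(-1/112) - 16608/8813 = 12141/112 - 16608/8813 = 15019791/141008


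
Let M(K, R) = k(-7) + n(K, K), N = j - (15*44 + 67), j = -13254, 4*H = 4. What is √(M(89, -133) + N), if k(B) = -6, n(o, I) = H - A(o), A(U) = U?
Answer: 5*I*√563 ≈ 118.64*I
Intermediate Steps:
H = 1 (H = (¼)*4 = 1)
n(o, I) = 1 - o
N = -13981 (N = -13254 - (15*44 + 67) = -13254 - (660 + 67) = -13254 - 1*727 = -13254 - 727 = -13981)
M(K, R) = -5 - K (M(K, R) = -6 + (1 - K) = -5 - K)
√(M(89, -133) + N) = √((-5 - 1*89) - 13981) = √((-5 - 89) - 13981) = √(-94 - 13981) = √(-14075) = 5*I*√563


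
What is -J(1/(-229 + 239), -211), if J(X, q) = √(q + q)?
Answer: -I*√422 ≈ -20.543*I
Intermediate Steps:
J(X, q) = √2*√q (J(X, q) = √(2*q) = √2*√q)
-J(1/(-229 + 239), -211) = -√2*√(-211) = -√2*I*√211 = -I*√422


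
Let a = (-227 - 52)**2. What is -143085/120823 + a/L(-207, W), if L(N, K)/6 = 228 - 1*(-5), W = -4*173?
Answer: 3068316771/56303518 ≈ 54.496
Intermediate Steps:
W = -692
L(N, K) = 1398 (L(N, K) = 6*(228 - 1*(-5)) = 6*(228 + 5) = 6*233 = 1398)
a = 77841 (a = (-279)**2 = 77841)
-143085/120823 + a/L(-207, W) = -143085/120823 + 77841/1398 = -143085*1/120823 + 77841*(1/1398) = -143085/120823 + 25947/466 = 3068316771/56303518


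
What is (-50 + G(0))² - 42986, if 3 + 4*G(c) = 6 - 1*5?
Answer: -161743/4 ≈ -40436.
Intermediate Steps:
G(c) = -½ (G(c) = -¾ + (6 - 1*5)/4 = -¾ + (6 - 5)/4 = -¾ + (¼)*1 = -¾ + ¼ = -½)
(-50 + G(0))² - 42986 = (-50 - ½)² - 42986 = (-101/2)² - 42986 = 10201/4 - 42986 = -161743/4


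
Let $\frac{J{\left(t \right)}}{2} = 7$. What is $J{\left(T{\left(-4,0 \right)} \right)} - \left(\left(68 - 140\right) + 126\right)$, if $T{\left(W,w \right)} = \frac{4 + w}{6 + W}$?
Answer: $-40$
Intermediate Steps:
$T{\left(W,w \right)} = \frac{4 + w}{6 + W}$
$J{\left(t \right)} = 14$ ($J{\left(t \right)} = 2 \cdot 7 = 14$)
$J{\left(T{\left(-4,0 \right)} \right)} - \left(\left(68 - 140\right) + 126\right) = 14 - \left(\left(68 - 140\right) + 126\right) = 14 - \left(-72 + 126\right) = 14 - 54 = -40$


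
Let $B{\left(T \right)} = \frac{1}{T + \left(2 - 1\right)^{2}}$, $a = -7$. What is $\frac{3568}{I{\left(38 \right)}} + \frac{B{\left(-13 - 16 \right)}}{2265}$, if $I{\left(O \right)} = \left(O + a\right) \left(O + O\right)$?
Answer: $\frac{56570051}{37354380} \approx 1.5144$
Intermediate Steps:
$I{\left(O \right)} = 2 O \left(-7 + O\right)$ ($I{\left(O \right)} = \left(O - 7\right) \left(O + O\right) = \left(-7 + O\right) 2 O = 2 O \left(-7 + O\right)$)
$B{\left(T \right)} = \frac{1}{1 + T}$ ($B{\left(T \right)} = \frac{1}{T + 1^{2}} = \frac{1}{T + 1} = \frac{1}{1 + T}$)
$\frac{3568}{I{\left(38 \right)}} + \frac{B{\left(-13 - 16 \right)}}{2265} = \frac{3568}{2 \cdot 38 \left(-7 + 38\right)} + \frac{1}{\left(1 - 29\right) 2265} = \frac{3568}{2 \cdot 38 \cdot 31} + \frac{1}{1 - 29} \cdot \frac{1}{2265} = \frac{3568}{2356} + \frac{1}{1 - 29} \cdot \frac{1}{2265} = 3568 \cdot \frac{1}{2356} + \frac{1}{-28} \cdot \frac{1}{2265} = \frac{892}{589} - \frac{1}{63420} = \frac{56570051}{37354380}$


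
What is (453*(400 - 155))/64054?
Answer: 110985/64054 ≈ 1.7327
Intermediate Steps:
(453*(400 - 155))/64054 = (453*245)*(1/64054) = 110985*(1/64054) = 110985/64054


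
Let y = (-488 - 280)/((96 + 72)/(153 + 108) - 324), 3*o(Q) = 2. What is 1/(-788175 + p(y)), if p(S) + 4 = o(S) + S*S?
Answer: -148389267/116956368077767 ≈ -1.2688e-6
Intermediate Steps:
o(Q) = 2/3 (o(Q) = (1/3)*2 = 2/3)
y = 16704/7033 (y = -768/(168/261 - 324) = -768/(168*(1/261) - 324) = -768/(56/87 - 324) = -768/(-28132/87) = -768*(-87/28132) = 16704/7033 ≈ 2.3751)
p(S) = -10/3 + S**2 (p(S) = -4 + (2/3 + S*S) = -4 + (2/3 + S**2) = -10/3 + S**2)
1/(-788175 + p(y)) = 1/(-788175 + (-10/3 + (16704/7033)**2)) = 1/(-788175 + (-10/3 + 279023616/49463089)) = 1/(-788175 + 342439958/148389267) = 1/(-116956368077767/148389267) = -148389267/116956368077767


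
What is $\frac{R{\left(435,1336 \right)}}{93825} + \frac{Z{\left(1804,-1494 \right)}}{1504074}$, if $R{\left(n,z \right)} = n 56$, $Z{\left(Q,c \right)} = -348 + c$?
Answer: $\frac{405182411}{1567997145} \approx 0.25841$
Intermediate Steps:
$R{\left(n,z \right)} = 56 n$
$\frac{R{\left(435,1336 \right)}}{93825} + \frac{Z{\left(1804,-1494 \right)}}{1504074} = \frac{56 \cdot 435}{93825} + \frac{-348 - 1494}{1504074} = 24360 \cdot \frac{1}{93825} - \frac{307}{250679} = \frac{1624}{6255} - \frac{307}{250679} = \frac{405182411}{1567997145}$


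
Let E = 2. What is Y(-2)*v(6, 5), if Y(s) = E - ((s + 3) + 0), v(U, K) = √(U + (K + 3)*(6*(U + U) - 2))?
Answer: √566 ≈ 23.791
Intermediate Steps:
v(U, K) = √(U + (-2 + 12*U)*(3 + K)) (v(U, K) = √(U + (3 + K)*(6*(2*U) - 2)) = √(U + (3 + K)*(12*U - 2)) = √(U + (3 + K)*(-2 + 12*U)) = √(U + (-2 + 12*U)*(3 + K)))
Y(s) = -1 - s (Y(s) = 2 - ((s + 3) + 0) = 2 - ((3 + s) + 0) = 2 - (3 + s) = 2 + (-3 - s) = -1 - s)
Y(-2)*v(6, 5) = (-1 - 1*(-2))*√(-6 - 2*5 + 37*6 + 12*5*6) = (-1 + 2)*√(-6 - 10 + 222 + 360) = 1*√566 = √566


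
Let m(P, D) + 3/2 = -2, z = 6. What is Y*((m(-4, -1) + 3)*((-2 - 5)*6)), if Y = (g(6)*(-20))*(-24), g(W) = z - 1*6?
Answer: 0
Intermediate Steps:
g(W) = 0 (g(W) = 6 - 1*6 = 6 - 6 = 0)
m(P, D) = -7/2 (m(P, D) = -3/2 - 2 = -7/2)
Y = 0 (Y = (0*(-20))*(-24) = 0*(-24) = 0)
Y*((m(-4, -1) + 3)*((-2 - 5)*6)) = 0*((-7/2 + 3)*((-2 - 5)*6)) = 0*(-(-7)*6/2) = 0*(-½*(-42)) = 0*21 = 0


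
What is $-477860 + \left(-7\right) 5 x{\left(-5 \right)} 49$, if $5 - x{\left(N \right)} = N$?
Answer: $-495010$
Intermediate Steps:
$x{\left(N \right)} = 5 - N$
$-477860 + \left(-7\right) 5 x{\left(-5 \right)} 49 = -477860 + \left(-7\right) 5 \left(5 - -5\right) 49 = -477860 + - 35 \left(5 + 5\right) 49 = -477860 + \left(-35\right) 10 \cdot 49 = -477860 - 17150 = -495010$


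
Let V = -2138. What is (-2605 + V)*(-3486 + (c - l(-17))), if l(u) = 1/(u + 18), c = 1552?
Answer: 9177705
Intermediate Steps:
l(u) = 1/(18 + u)
(-2605 + V)*(-3486 + (c - l(-17))) = (-2605 - 2138)*(-3486 + (1552 - 1/(18 - 17))) = -4743*(-3486 + (1552 - 1/1)) = -4743*(-3486 + (1552 - 1*1)) = -4743*(-3486 + (1552 - 1)) = -4743*(-3486 + 1551) = -4743*(-1935) = 9177705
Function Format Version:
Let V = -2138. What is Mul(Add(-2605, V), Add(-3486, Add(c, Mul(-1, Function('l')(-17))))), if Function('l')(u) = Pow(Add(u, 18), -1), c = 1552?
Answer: 9177705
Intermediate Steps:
Function('l')(u) = Pow(Add(18, u), -1)
Mul(Add(-2605, V), Add(-3486, Add(c, Mul(-1, Function('l')(-17))))) = Mul(Add(-2605, -2138), Add(-3486, Add(1552, Mul(-1, Pow(Add(18, -17), -1))))) = Mul(-4743, Add(-3486, Add(1552, Mul(-1, Pow(1, -1))))) = Mul(-4743, Add(-3486, Add(1552, Mul(-1, 1)))) = Mul(-4743, Add(-3486, Add(1552, -1))) = Mul(-4743, Add(-3486, 1551)) = Mul(-4743, -1935) = 9177705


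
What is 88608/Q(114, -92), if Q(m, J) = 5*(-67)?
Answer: -88608/335 ≈ -264.50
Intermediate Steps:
Q(m, J) = -335
88608/Q(114, -92) = 88608/(-335) = 88608*(-1/335) = -88608/335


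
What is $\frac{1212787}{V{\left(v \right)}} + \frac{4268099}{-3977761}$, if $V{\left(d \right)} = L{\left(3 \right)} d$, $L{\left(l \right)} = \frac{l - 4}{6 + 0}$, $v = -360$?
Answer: $\frac{4823920743967}{238665660} \approx 20212.0$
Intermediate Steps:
$L{\left(l \right)} = - \frac{2}{3} + \frac{l}{6}$ ($L{\left(l \right)} = \frac{-4 + l}{6} = \left(-4 + l\right) \frac{1}{6} = - \frac{2}{3} + \frac{l}{6}$)
$V{\left(d \right)} = - \frac{d}{6}$ ($V{\left(d \right)} = \left(- \frac{2}{3} + \frac{1}{6} \cdot 3\right) d = \left(- \frac{2}{3} + \frac{1}{2}\right) d = - \frac{d}{6}$)
$\frac{1212787}{V{\left(v \right)}} + \frac{4268099}{-3977761} = \frac{1212787}{\left(- \frac{1}{6}\right) \left(-360\right)} + \frac{4268099}{-3977761} = \frac{1212787}{60} + 4268099 \left(- \frac{1}{3977761}\right) = 1212787 \cdot \frac{1}{60} - \frac{4268099}{3977761} = \frac{1212787}{60} - \frac{4268099}{3977761} = \frac{4823920743967}{238665660}$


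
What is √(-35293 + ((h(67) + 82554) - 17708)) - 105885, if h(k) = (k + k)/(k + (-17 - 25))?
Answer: -105885 + √738959/5 ≈ -1.0571e+5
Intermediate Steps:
h(k) = 2*k/(-42 + k) (h(k) = (2*k)/(k - 42) = (2*k)/(-42 + k) = 2*k/(-42 + k))
√(-35293 + ((h(67) + 82554) - 17708)) - 105885 = √(-35293 + ((2*67/(-42 + 67) + 82554) - 17708)) - 105885 = √(-35293 + ((2*67/25 + 82554) - 17708)) - 105885 = √(-35293 + ((2*67*(1/25) + 82554) - 17708)) - 105885 = √(-35293 + ((134/25 + 82554) - 17708)) - 105885 = √(-35293 + (2063984/25 - 17708)) - 105885 = √(-35293 + 1621284/25) - 105885 = √(738959/25) - 105885 = √738959/5 - 105885 = -105885 + √738959/5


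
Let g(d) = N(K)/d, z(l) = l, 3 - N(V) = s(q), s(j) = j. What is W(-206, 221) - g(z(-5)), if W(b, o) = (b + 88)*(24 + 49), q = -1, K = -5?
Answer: -43066/5 ≈ -8613.2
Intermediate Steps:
N(V) = 4 (N(V) = 3 - 1*(-1) = 3 + 1 = 4)
W(b, o) = 6424 + 73*b (W(b, o) = (88 + b)*73 = 6424 + 73*b)
g(d) = 4/d
W(-206, 221) - g(z(-5)) = (6424 + 73*(-206)) - 4/(-5) = (6424 - 15038) - 4*(-1)/5 = -8614 - 1*(-⅘) = -8614 + ⅘ = -43066/5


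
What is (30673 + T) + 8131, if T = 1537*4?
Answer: 44952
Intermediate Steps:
T = 6148
(30673 + T) + 8131 = (30673 + 6148) + 8131 = 36821 + 8131 = 44952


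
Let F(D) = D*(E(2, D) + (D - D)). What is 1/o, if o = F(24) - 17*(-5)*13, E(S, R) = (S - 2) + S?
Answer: 1/1153 ≈ 0.00086730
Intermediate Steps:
E(S, R) = -2 + 2*S (E(S, R) = (-2 + S) + S = -2 + 2*S)
F(D) = 2*D (F(D) = D*((-2 + 2*2) + (D - D)) = D*((-2 + 4) + 0) = D*(2 + 0) = D*2 = 2*D)
o = 1153 (o = 2*24 - 17*(-5)*13 = 48 - (-85)*13 = 48 - 1*(-1105) = 48 + 1105 = 1153)
1/o = 1/1153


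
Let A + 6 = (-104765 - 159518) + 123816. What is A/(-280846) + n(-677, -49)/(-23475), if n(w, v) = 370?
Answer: 638738131/1318571970 ≈ 0.48442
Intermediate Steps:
A = -140473 (A = -6 + ((-104765 - 159518) + 123816) = -6 + (-264283 + 123816) = -6 - 140467 = -140473)
A/(-280846) + n(-677, -49)/(-23475) = -140473/(-280846) + 370/(-23475) = -140473*(-1/280846) + 370*(-1/23475) = 140473/280846 - 74/4695 = 638738131/1318571970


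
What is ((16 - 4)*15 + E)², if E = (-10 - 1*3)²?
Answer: 121801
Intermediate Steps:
E = 169 (E = (-10 - 3)² = (-13)² = 169)
((16 - 4)*15 + E)² = ((16 - 4)*15 + 169)² = (12*15 + 169)² = (180 + 169)² = 349² = 121801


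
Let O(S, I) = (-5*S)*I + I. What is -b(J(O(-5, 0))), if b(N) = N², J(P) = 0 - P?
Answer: 0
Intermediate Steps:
O(S, I) = I - 5*I*S (O(S, I) = -5*I*S + I = I - 5*I*S)
J(P) = -P
-b(J(O(-5, 0))) = -(-0*(1 - 5*(-5)))² = -(-0*(1 + 25))² = -(-0*26)² = -(-1*0)² = -1*0² = -1*0 = 0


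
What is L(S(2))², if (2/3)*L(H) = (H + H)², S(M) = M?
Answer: 576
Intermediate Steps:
L(H) = 6*H² (L(H) = 3*(H + H)²/2 = 3*(2*H)²/2 = 3*(4*H²)/2 = 6*H²)
L(S(2))² = (6*2²)² = (6*4)² = 24² = 576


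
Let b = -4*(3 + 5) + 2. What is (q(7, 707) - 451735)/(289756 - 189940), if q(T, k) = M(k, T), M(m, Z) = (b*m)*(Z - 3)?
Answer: -536575/99816 ≈ -5.3756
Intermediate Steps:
b = -30 (b = -4*8 + 2 = -32 + 2 = -30)
M(m, Z) = -30*m*(-3 + Z) (M(m, Z) = (-30*m)*(Z - 3) = (-30*m)*(-3 + Z) = -30*m*(-3 + Z))
q(T, k) = 30*k*(3 - T)
(q(7, 707) - 451735)/(289756 - 189940) = (30*707*(3 - 1*7) - 451735)/(289756 - 189940) = (30*707*(3 - 7) - 451735)/99816 = (30*707*(-4) - 451735)*(1/99816) = (-84840 - 451735)*(1/99816) = -536575*1/99816 = -536575/99816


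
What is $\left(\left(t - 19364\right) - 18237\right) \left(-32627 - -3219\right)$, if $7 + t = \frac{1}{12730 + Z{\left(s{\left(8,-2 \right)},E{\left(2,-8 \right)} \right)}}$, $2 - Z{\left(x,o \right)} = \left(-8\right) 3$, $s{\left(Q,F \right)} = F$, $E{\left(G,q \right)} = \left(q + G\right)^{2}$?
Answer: $\frac{3526957660744}{3189} \approx 1.106 \cdot 10^{9}$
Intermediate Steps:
$E{\left(G,q \right)} = \left(G + q\right)^{2}$
$Z{\left(x,o \right)} = 26$ ($Z{\left(x,o \right)} = 2 - \left(-8\right) 3 = 2 - -24 = 2 + 24 = 26$)
$t = - \frac{89291}{12756}$ ($t = -7 + \frac{1}{12730 + 26} = -7 + \frac{1}{12756} = - \frac{89291}{12756} \approx -6.9999$)
$\left(\left(t - 19364\right) - 18237\right) \left(-32627 - -3219\right) = \left(\left(- \frac{89291}{12756} - 19364\right) - 18237\right) \left(-32627 - -3219\right) = \left(\left(- \frac{89291}{12756} - 19364\right) - 18237\right) \left(-32627 + 3219\right) = \left(- \frac{247096475}{12756} - 18237\right) \left(-29408\right) = \left(- \frac{479727647}{12756}\right) \left(-29408\right) = \frac{3526957660744}{3189}$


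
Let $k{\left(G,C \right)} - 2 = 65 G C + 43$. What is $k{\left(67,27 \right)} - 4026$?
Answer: $113604$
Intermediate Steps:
$k{\left(G,C \right)} = 45 + 65 C G$ ($k{\left(G,C \right)} = 2 + \left(65 G C + 43\right) = 2 + \left(65 C G + 43\right) = 2 + \left(43 + 65 C G\right) = 45 + 65 C G$)
$k{\left(67,27 \right)} - 4026 = \left(45 + 65 \cdot 27 \cdot 67\right) - 4026 = \left(45 + 117585\right) - 4026 = 117630 - 4026 = 113604$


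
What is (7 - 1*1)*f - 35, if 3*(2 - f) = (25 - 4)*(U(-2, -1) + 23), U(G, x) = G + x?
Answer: -863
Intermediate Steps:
f = -138 (f = 2 - (25 - 4)*((-2 - 1) + 23)/3 = 2 - 7*(-3 + 23) = 2 - 7*20 = 2 - ⅓*420 = 2 - 140 = -138)
(7 - 1*1)*f - 35 = (7 - 1*1)*(-138) - 35 = (7 - 1)*(-138) - 35 = 6*(-138) - 35 = -828 - 35 = -863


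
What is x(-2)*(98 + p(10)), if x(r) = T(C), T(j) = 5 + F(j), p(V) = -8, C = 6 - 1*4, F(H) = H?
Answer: 630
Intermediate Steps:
C = 2 (C = 6 - 4 = 2)
T(j) = 5 + j
x(r) = 7 (x(r) = 5 + 2 = 7)
x(-2)*(98 + p(10)) = 7*(98 - 8) = 7*90 = 630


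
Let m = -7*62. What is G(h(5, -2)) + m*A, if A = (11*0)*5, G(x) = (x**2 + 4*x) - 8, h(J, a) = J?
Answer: 37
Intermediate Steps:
G(x) = -8 + x**2 + 4*x
m = -434
A = 0 (A = 0*5 = 0)
G(h(5, -2)) + m*A = (-8 + 5**2 + 4*5) - 434*0 = (-8 + 25 + 20) + 0 = 37 + 0 = 37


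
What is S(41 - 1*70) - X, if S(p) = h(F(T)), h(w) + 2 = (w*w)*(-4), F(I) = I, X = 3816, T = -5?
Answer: -3918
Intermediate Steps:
h(w) = -2 - 4*w² (h(w) = -2 + (w*w)*(-4) = -2 + w²*(-4) = -2 - 4*w²)
S(p) = -102 (S(p) = -2 - 4*(-5)² = -2 - 4*25 = -2 - 100 = -102)
S(41 - 1*70) - X = -102 - 1*3816 = -102 - 3816 = -3918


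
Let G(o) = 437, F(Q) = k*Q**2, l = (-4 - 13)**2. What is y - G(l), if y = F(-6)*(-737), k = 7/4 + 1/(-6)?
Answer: -42446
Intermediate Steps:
l = 289 (l = (-17)**2 = 289)
k = 19/12 (k = 7*(1/4) + 1*(-1/6) = 7/4 - 1/6 = 19/12 ≈ 1.5833)
F(Q) = 19*Q**2/12
y = -42009 (y = ((19/12)*(-6)**2)*(-737) = ((19/12)*36)*(-737) = 57*(-737) = -42009)
y - G(l) = -42009 - 1*437 = -42009 - 437 = -42446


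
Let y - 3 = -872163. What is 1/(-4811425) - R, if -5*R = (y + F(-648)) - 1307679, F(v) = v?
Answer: -2098249932796/4811425 ≈ -4.3610e+5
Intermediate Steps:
y = -872160 (y = 3 - 872163 = -872160)
R = 2180487/5 (R = -((-872160 - 648) - 1307679)/5 = -(-872808 - 1307679)/5 = -⅕*(-2180487) = 2180487/5 ≈ 4.3610e+5)
1/(-4811425) - R = 1/(-4811425) - 1*2180487/5 = -1/4811425 - 2180487/5 = -2098249932796/4811425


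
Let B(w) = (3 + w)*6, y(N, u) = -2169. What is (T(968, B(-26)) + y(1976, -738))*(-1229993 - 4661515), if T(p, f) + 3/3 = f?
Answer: 13597600464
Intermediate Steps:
B(w) = 18 + 6*w
T(p, f) = -1 + f
(T(968, B(-26)) + y(1976, -738))*(-1229993 - 4661515) = ((-1 + (18 + 6*(-26))) - 2169)*(-1229993 - 4661515) = ((-1 + (18 - 156)) - 2169)*(-5891508) = ((-1 - 138) - 2169)*(-5891508) = (-139 - 2169)*(-5891508) = -2308*(-5891508) = 13597600464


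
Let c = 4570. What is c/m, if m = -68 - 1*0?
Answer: -2285/34 ≈ -67.206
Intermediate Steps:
m = -68 (m = -68 + 0 = -68)
c/m = 4570/(-68) = 4570*(-1/68) = -2285/34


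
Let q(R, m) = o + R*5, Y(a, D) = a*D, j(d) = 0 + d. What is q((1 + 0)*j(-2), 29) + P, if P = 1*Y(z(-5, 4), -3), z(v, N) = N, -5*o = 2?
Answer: -112/5 ≈ -22.400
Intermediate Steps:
o = -2/5 (o = -1/5*2 = -2/5 ≈ -0.40000)
j(d) = d
Y(a, D) = D*a
q(R, m) = -2/5 + 5*R (q(R, m) = -2/5 + R*5 = -2/5 + 5*R)
P = -12 (P = 1*(-3*4) = 1*(-12) = -12)
q((1 + 0)*j(-2), 29) + P = (-2/5 + 5*((1 + 0)*(-2))) - 12 = (-2/5 + 5*(1*(-2))) - 12 = (-2/5 + 5*(-2)) - 12 = (-2/5 - 10) - 12 = -52/5 - 12 = -112/5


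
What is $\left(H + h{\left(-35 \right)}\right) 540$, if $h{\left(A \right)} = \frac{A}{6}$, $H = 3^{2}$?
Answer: $1710$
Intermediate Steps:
$H = 9$
$h{\left(A \right)} = \frac{A}{6}$ ($h{\left(A \right)} = A \frac{1}{6} = \frac{A}{6}$)
$\left(H + h{\left(-35 \right)}\right) 540 = \left(9 + \frac{1}{6} \left(-35\right)\right) 540 = \left(9 - \frac{35}{6}\right) 540 = \frac{19}{6} \cdot 540 = 1710$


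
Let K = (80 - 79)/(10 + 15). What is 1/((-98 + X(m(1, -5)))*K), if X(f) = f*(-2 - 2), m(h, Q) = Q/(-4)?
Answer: -25/103 ≈ -0.24272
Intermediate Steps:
m(h, Q) = -Q/4 (m(h, Q) = Q*(-¼) = -Q/4)
X(f) = -4*f (X(f) = f*(-4) = -4*f)
K = 1/25 ≈ 0.040000
1/((-98 + X(m(1, -5)))*K) = 1/((-98 - (-1)*(-5))*(1/25)) = 1/((-98 - 4*5/4)*(1/25)) = 1/((-98 - 5)*(1/25)) = 1/(-103*1/25) = 1/(-103/25) = -25/103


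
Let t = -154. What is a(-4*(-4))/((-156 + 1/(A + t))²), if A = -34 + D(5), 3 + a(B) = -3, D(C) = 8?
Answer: -194400/788542561 ≈ -0.00024653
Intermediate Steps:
a(B) = -6 (a(B) = -3 - 3 = -6)
A = -26 (A = -34 + 8 = -26)
a(-4*(-4))/((-156 + 1/(A + t))²) = -6/(-156 + 1/(-26 - 154))² = -6/(-156 + 1/(-180))² = -6/(-156 - 1/180)² = -6/((-28081/180)²) = -6/788542561/32400 = -6*32400/788542561 = -194400/788542561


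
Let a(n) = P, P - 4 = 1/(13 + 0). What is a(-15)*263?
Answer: 13939/13 ≈ 1072.2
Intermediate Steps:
P = 53/13 (P = 4 + 1/(13 + 0) = 4 + 1/13 = 53/13 ≈ 4.0769)
a(n) = 53/13
a(-15)*263 = (53/13)*263 = 13939/13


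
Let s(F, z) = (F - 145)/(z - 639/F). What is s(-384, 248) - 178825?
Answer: -5714778237/31957 ≈ -1.7883e+5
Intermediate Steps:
s(F, z) = (-145 + F)/(z - 639/F)
s(-384, 248) - 178825 = -384*(-145 - 384)/(-639 - 384*248) - 178825 = -384*(-529)/(-639 - 95232) - 178825 = -384*(-529)/(-95871) - 178825 = -384*(-1/95871)*(-529) - 178825 = -67712/31957 - 178825 = -5714778237/31957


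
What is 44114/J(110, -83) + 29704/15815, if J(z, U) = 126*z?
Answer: 3169601/626274 ≈ 5.0610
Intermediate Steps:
44114/J(110, -83) + 29704/15815 = 44114/((126*110)) + 29704/15815 = 44114/13860 + 29704*(1/15815) = 44114*(1/13860) + 29704/15815 = 3151/990 + 29704/15815 = 3169601/626274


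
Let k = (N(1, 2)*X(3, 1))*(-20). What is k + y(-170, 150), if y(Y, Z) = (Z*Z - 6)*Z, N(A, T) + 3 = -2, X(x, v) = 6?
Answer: 3374700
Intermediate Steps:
N(A, T) = -5 (N(A, T) = -3 - 2 = -5)
y(Y, Z) = Z*(-6 + Z**2) (y(Y, Z) = (Z**2 - 6)*Z = (-6 + Z**2)*Z = Z*(-6 + Z**2))
k = 600 (k = -5*6*(-20) = -30*(-20) = 600)
k + y(-170, 150) = 600 + 150*(-6 + 150**2) = 600 + 150*(-6 + 22500) = 600 + 150*22494 = 600 + 3374100 = 3374700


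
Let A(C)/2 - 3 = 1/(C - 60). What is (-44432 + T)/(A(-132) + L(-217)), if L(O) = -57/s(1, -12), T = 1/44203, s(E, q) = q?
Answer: -188546658720/45573293 ≈ -4137.2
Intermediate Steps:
A(C) = 6 + 2/(-60 + C) (A(C) = 6 + 2/(C - 60) = 6 + 2/(-60 + C))
T = 1/44203 ≈ 2.2623e-5
L(O) = 19/4 (L(O) = -57/(-12) = -57*(-1/12) = 19/4)
(-44432 + T)/(A(-132) + L(-217)) = (-44432 + 1/44203)/(2*(-179 + 3*(-132))/(-60 - 132) + 19/4) = -1964027695/(44203*(2*(-179 - 396)/(-192) + 19/4)) = -1964027695/(44203*(2*(-1/192)*(-575) + 19/4)) = -1964027695/(44203*(575/96 + 19/4)) = -1964027695/(44203*1031/96) = -1964027695/44203*96/1031 = -188546658720/45573293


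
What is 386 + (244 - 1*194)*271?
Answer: 13936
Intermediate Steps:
386 + (244 - 1*194)*271 = 386 + (244 - 194)*271 = 386 + 50*271 = 386 + 13550 = 13936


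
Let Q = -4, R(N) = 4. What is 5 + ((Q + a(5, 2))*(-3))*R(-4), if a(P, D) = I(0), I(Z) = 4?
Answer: 5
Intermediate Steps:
a(P, D) = 4
5 + ((Q + a(5, 2))*(-3))*R(-4) = 5 + ((-4 + 4)*(-3))*4 = 5 + (0*(-3))*4 = 5 + 0*4 = 5 + 0 = 5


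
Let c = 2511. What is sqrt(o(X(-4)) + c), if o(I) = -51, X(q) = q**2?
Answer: 2*sqrt(615) ≈ 49.598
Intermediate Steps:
sqrt(o(X(-4)) + c) = sqrt(-51 + 2511) = sqrt(2460) = 2*sqrt(615)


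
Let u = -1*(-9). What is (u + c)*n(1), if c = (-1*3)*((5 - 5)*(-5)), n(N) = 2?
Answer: 18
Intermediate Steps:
c = 0 (c = -0*(-5) = -3*0 = 0)
u = 9
(u + c)*n(1) = (9 + 0)*2 = 9*2 = 18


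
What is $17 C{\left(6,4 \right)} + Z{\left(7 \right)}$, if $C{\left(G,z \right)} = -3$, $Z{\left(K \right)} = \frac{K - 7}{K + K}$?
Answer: $-51$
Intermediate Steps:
$Z{\left(K \right)} = \frac{-7 + K}{2 K}$
$17 C{\left(6,4 \right)} + Z{\left(7 \right)} = 17 \left(-3\right) + \frac{-7 + 7}{2 \cdot 7} = -51 + \frac{1}{2} \cdot \frac{1}{7} \cdot 0 = -51 + 0 = -51$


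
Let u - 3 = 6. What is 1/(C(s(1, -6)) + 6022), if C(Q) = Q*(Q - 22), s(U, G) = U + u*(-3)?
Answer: 1/7270 ≈ 0.00013755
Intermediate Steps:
u = 9 (u = 3 + 6 = 9)
s(U, G) = -27 + U (s(U, G) = U + 9*(-3) = U - 27 = -27 + U)
C(Q) = Q*(-22 + Q)
1/(C(s(1, -6)) + 6022) = 1/((-27 + 1)*(-22 + (-27 + 1)) + 6022) = 1/(-26*(-22 - 26) + 6022) = 1/(-26*(-48) + 6022) = 1/(1248 + 6022) = 1/7270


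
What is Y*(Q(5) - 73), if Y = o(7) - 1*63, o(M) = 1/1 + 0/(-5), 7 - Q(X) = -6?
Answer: 3720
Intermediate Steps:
Q(X) = 13 (Q(X) = 7 - 1*(-6) = 7 + 6 = 13)
o(M) = 1 (o(M) = 1*1 + 0*(-⅕) = 1 + 0 = 1)
Y = -62 (Y = 1 - 1*63 = 1 - 63 = -62)
Y*(Q(5) - 73) = -62*(13 - 73) = -62*(-60) = 3720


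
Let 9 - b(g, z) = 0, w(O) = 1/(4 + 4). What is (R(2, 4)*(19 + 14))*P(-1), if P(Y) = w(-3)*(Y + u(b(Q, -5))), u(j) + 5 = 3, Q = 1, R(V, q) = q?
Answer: -99/2 ≈ -49.500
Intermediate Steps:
w(O) = 1/8
b(g, z) = 9 (b(g, z) = 9 - 1*0 = 9 + 0 = 9)
u(j) = -2 (u(j) = -5 + 3 = -2)
P(Y) = -1/4 + Y/8 (P(Y) = (Y - 2)/8 = (-2 + Y)/8 = -1/4 + Y/8)
(R(2, 4)*(19 + 14))*P(-1) = (4*(19 + 14))*(-1/4 + (1/8)*(-1)) = (4*33)*(-1/4 - 1/8) = 132*(-3/8) = -99/2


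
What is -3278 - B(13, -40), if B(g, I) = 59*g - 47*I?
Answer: -5925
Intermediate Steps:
B(g, I) = -47*I + 59*g
-3278 - B(13, -40) = -3278 - (-47*(-40) + 59*13) = -3278 - (1880 + 767) = -3278 - 1*2647 = -3278 - 2647 = -5925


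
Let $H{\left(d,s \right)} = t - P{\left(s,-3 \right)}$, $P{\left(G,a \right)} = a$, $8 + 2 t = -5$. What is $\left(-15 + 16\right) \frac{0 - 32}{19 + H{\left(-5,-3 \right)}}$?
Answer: $- \frac{64}{31} \approx -2.0645$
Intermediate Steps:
$t = - \frac{13}{2}$ ($t = -4 + \frac{1}{2} \left(-5\right) = -4 - \frac{5}{2} = - \frac{13}{2} \approx -6.5$)
$H{\left(d,s \right)} = - \frac{7}{2}$ ($H{\left(d,s \right)} = - \frac{13}{2} - -3 = - \frac{13}{2} + 3 = - \frac{7}{2}$)
$\left(-15 + 16\right) \frac{0 - 32}{19 + H{\left(-5,-3 \right)}} = \left(-15 + 16\right) \frac{0 - 32}{19 - \frac{7}{2}} = 1 \left(- \frac{32}{\frac{31}{2}}\right) = 1 \left(\left(-32\right) \frac{2}{31}\right) = 1 \left(- \frac{64}{31}\right) = - \frac{64}{31}$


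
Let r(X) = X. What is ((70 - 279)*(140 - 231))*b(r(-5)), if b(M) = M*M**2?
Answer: -2377375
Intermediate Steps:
b(M) = M**3
((70 - 279)*(140 - 231))*b(r(-5)) = ((70 - 279)*(140 - 231))*(-5)**3 = -209*(-91)*(-125) = 19019*(-125) = -2377375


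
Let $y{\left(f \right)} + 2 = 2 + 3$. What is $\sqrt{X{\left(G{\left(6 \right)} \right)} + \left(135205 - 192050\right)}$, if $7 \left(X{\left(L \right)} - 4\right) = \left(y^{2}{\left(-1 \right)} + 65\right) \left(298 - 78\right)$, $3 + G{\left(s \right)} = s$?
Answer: $\frac{i \sqrt{2671249}}{7} \approx 233.49 i$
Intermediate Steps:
$G{\left(s \right)} = -3 + s$
$y{\left(f \right)} = 3$ ($y{\left(f \right)} = -2 + \left(2 + 3\right) = -2 + 5 = 3$)
$X{\left(L \right)} = \frac{16308}{7}$ ($X{\left(L \right)} = 4 + \frac{\left(3^{2} + 65\right) \left(298 - 78\right)}{7} = 4 + \frac{\left(9 + 65\right) 220}{7} = 4 + \frac{74 \cdot 220}{7} = 4 + \frac{1}{7} \cdot 16280 = 4 + \frac{16280}{7} = \frac{16308}{7}$)
$\sqrt{X{\left(G{\left(6 \right)} \right)} + \left(135205 - 192050\right)} = \sqrt{\frac{16308}{7} + \left(135205 - 192050\right)} = \sqrt{\frac{16308}{7} - 56845} = \sqrt{- \frac{381607}{7}} = \frac{i \sqrt{2671249}}{7}$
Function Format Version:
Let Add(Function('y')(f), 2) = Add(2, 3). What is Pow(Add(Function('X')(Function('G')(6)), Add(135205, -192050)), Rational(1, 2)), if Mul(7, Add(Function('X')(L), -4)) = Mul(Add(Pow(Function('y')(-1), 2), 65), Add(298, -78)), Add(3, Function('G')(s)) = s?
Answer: Mul(Rational(1, 7), I, Pow(2671249, Rational(1, 2))) ≈ Mul(233.49, I)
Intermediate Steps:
Function('G')(s) = Add(-3, s)
Function('y')(f) = 3 (Function('y')(f) = Add(-2, Add(2, 3)) = Add(-2, 5) = 3)
Function('X')(L) = Rational(16308, 7) (Function('X')(L) = Add(4, Mul(Rational(1, 7), Mul(Add(Pow(3, 2), 65), Add(298, -78)))) = Add(4, Mul(Rational(1, 7), Mul(Add(9, 65), 220))) = Add(4, Mul(Rational(1, 7), Mul(74, 220))) = Add(4, Mul(Rational(1, 7), 16280)) = Add(4, Rational(16280, 7)) = Rational(16308, 7))
Pow(Add(Function('X')(Function('G')(6)), Add(135205, -192050)), Rational(1, 2)) = Pow(Add(Rational(16308, 7), Add(135205, -192050)), Rational(1, 2)) = Pow(Add(Rational(16308, 7), -56845), Rational(1, 2)) = Pow(Rational(-381607, 7), Rational(1, 2)) = Mul(Rational(1, 7), I, Pow(2671249, Rational(1, 2)))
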